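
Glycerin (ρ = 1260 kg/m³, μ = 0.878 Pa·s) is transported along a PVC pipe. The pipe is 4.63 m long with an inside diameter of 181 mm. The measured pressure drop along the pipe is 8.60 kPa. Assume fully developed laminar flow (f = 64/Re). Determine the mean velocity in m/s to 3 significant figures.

V ≈ 2.17 m/s

For laminar flow, f = 64/Re with Re = ρVD/μ, so Darcy-Weisbach reduces to ΔP = 32μLV/D². Solving for V: V = ΔP·D²/(32μL) = 8600·(0.181)²/(32·0.878·4.63) = 2.166 m/s.
Check: Re = ρVD/μ = 1260·2.166·0.181/0.878 = 562.6 < 2300, so the laminar assumption holds.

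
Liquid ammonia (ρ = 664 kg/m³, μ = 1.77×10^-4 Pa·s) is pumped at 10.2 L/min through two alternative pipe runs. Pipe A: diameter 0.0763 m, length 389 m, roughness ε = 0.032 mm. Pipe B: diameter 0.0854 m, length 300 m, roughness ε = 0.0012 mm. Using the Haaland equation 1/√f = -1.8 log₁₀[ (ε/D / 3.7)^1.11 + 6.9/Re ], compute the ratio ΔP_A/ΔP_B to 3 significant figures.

ΔP_A/ΔP_B ≈ 2.25

Pipe A: V = Q/A = 0.00017/0.004572 = 0.03718 m/s; Re = 1.064e+04; ε/D = 0.000419; Haaland → f = 0.03089; ΔP_A = f(L/D)(ρV²/2) = 72.27 Pa.
Pipe B: V = Q/A = 0.00017/0.005728 = 0.02968 m/s; Re = 9508; ε/D = 1.41e-05; Haaland → f = 0.03133; ΔP_B = f(L/D)(ρV²/2) = 32.18 Pa.
ΔP_A/ΔP_B = 72.27/32.18 = 2.25.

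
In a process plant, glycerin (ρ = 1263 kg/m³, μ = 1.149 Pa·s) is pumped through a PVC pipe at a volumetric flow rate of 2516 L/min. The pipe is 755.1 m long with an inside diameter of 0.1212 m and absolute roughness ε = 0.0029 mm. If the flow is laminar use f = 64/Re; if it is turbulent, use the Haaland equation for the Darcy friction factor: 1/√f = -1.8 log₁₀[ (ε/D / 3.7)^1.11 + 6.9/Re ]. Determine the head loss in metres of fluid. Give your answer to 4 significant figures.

h_f ≈ 554.4 m

Q = 2516 L/min = 2516/60000 = 0.04193 m³/s.
Cross-sectional area A = πD²/4 = π(0.1212)²/4 = 0.01154 m²; mean velocity V = Q/A = 0.04193/0.01154 = 3.635 m/s.
Reynolds number Re = ρVD/μ = 1263 · 3.635 · 0.1212 / 1.15 = 484.2.
Re < 2300 → laminar flow, so f = 64/Re = 64/484.2 = 0.1322 (the turbulent correlation is not needed).
Darcy-Weisbach: ΔP = f(L/D)(ρV²/2) = 0.1322·(755.1/0.1212)·(1263·3.635²/2) = 0.1322·6230·8343 = 6.87e+06 Pa.
Head loss h_f = ΔP/(ρg) = 6.87e+06/(1263·9.81) = 554.4 m.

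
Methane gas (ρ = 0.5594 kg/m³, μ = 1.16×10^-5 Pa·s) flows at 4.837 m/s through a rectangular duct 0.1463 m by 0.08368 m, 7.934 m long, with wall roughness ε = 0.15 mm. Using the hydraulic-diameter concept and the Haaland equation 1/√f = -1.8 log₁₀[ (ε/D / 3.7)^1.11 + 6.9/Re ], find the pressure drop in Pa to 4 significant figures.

ΔP ≈ 13.34 Pa

Hydraulic diameter D_h = 4A/P = 4·(0.1463·0.08368)/(2·(0.1463+0.08368)) = 0.04897/0.46 = 0.1065 m.
Re = ρVD_h/μ = 0.5594·4.837·0.1065/1.16e-05 = 2.483e+04.
ε/D_h = 0.00015/0.1065 = 0.00141; Haaland gives 1/√f = -1.8 log₁₀[0.00016+0.000278] = 6.045, so f = 0.02736.
ΔP = f(L/D_h)(ρV²/2) = 0.02736·7.934/0.1065·6.544 = 13.34 Pa.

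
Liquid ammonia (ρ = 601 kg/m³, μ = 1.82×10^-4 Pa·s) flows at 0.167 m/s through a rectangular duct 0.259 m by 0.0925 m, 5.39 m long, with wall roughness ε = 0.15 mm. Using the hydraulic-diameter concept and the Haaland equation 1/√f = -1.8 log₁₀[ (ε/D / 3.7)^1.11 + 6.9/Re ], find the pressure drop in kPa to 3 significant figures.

ΔP ≈ 0.00759 kPa

Hydraulic diameter D_h = 4A/P = 4·(0.259·0.0925)/(2·(0.259+0.0925)) = 0.09583/0.703 = 0.1363 m.
Re = ρVD_h/μ = 601·0.167·0.1363/0.000182 = 7.517e+04.
ε/D_h = 0.00015/0.1363 = 0.0011; Haaland gives 1/√f = -1.8 log₁₀[0.000122+9.18e-05] = 6.607, so f = 0.02291.
ΔP = f(L/D_h)(ρV²/2) = 0.02291·5.39/0.1363·8.381 = 7.591 Pa.
ΔP = 0.00759 kPa.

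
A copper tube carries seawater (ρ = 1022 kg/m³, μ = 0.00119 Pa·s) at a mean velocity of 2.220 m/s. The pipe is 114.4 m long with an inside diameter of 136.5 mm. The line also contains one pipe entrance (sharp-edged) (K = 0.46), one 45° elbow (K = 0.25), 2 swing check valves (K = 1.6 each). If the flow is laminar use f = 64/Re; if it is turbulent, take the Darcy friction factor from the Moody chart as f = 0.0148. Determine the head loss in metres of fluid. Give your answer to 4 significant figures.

Reynolds number Re = ρVD/μ = 1022 · 2.22 · 0.1365 / 0.00119 = 2.602e+05.
Re > 4000 → turbulent; use the Moody-chart value f = 0.0148.
Total minor-loss coefficient ΣK = 1·0.46 + 1·0.25 + 2·1.6 = 3.91.
ΔP = [f·L/D + ΣK]·(ρV²/2) = [0.0148·114.4/0.1365 + 3.91]·(1022·2.22²/2) = [12.4 + 3.91]·2518 = 4.108e+04 Pa.
Head loss h_f = ΔP/(ρg) = 4.108e+04/(1022·9.81) = 4.098 m.

h_f ≈ 4.098 m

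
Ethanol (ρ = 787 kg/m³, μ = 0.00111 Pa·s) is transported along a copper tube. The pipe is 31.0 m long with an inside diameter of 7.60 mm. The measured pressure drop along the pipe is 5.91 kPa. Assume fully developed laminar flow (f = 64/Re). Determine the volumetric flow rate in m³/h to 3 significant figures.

For laminar flow, f = 64/Re with Re = ρVD/μ, so Darcy-Weisbach reduces to ΔP = 32μLV/D². Solving for V: V = ΔP·D²/(32μL) = 5910·(0.0076)²/(32·0.00111·31) = 0.31 m/s.
Check: Re = ρVD/μ = 787·0.31·0.0076/0.00111 = 1670 < 2300, so the laminar assumption holds.
Q = V·A = 0.31·(π/4·0.0076²) = 1.406e-05 m³/s = 0.0506 m³/h.

Q ≈ 0.0506 m³/h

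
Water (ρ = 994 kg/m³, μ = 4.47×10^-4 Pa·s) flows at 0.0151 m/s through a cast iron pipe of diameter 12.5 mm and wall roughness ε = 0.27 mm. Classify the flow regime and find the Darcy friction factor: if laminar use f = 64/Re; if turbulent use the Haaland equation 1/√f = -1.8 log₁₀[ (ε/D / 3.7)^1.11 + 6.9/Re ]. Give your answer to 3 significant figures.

Re = ρVD/μ = 994·0.0151·0.0125/0.000447 = 419.7.
Re < 2300 → laminar, so f = 64/Re = 0.1525 (roughness is irrelevant in laminar flow).

f ≈ 0.152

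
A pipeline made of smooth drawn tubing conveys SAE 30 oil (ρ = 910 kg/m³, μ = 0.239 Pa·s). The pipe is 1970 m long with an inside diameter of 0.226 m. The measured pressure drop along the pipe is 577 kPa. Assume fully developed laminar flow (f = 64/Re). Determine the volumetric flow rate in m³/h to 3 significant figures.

Q ≈ 282 m³/h

For laminar flow, f = 64/Re with Re = ρVD/μ, so Darcy-Weisbach reduces to ΔP = 32μLV/D². Solving for V: V = ΔP·D²/(32μL) = 5.77e+05·(0.226)²/(32·0.239·1970) = 1.956 m/s.
Check: Re = ρVD/μ = 910·1.956·0.226/0.239 = 1683 < 2300, so the laminar assumption holds.
Q = V·A = 1.956·(π/4·0.226²) = 0.07847 m³/s = 282 m³/h.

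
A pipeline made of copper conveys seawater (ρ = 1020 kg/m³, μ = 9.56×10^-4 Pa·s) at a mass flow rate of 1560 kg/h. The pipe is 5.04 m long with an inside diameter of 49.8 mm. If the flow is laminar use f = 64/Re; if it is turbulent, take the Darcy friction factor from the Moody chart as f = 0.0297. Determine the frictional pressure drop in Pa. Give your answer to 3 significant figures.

ṁ = 1560 kg/h = 1560/3600 = 0.4333 kg/s.
A = πD²/4 = π(0.0498)²/4 = 0.001948 m²; mean velocity V = ṁ/(ρA) = 0.4333/(1020 · 0.001948) = 0.2181 m/s.
Reynolds number Re = ρVD/μ = 1020 · 0.2181 · 0.0498 / 0.000956 = 1.159e+04.
Re > 4000 → turbulent; use the Moody-chart value f = 0.0297.
Darcy-Weisbach: ΔP = f(L/D)(ρV²/2) = 0.0297·(5.04/0.0498)·(1020·0.2181²/2) = 0.0297·101.2·24.26 = 72.92 Pa.

ΔP ≈ 72.9 Pa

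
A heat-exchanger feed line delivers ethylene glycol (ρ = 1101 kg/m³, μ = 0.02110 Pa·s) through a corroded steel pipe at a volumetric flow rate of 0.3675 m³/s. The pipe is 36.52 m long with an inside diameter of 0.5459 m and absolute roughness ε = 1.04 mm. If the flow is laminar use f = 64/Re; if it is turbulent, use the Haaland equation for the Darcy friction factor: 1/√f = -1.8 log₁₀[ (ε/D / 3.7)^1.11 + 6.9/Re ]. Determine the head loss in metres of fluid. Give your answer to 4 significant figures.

h_f ≈ 0.2215 m

Cross-sectional area A = πD²/4 = π(0.5459)²/4 = 0.2341 m²; mean velocity V = Q/A = 0.3675/0.2341 = 1.57 m/s.
Reynolds number Re = ρVD/μ = 1101 · 1.57 · 0.5459 / 0.0211 = 4.473e+04.
Re > 4000 → turbulent. Relative roughness ε/D = 0.00104/0.5459 = 0.00191. Haaland: 1/√f = -1.8 log₁₀[(0.00191/3.7)^1.11 + 6.9/4.473e+04] = -1.8 log₁₀[0.000224 + 0.000154] = 6.16, so f = 0.02635.
Darcy-Weisbach: ΔP = f(L/D)(ρV²/2) = 0.02635·(36.52/0.5459)·(1101·1.57²/2) = 0.02635·66.9·1357 = 2393 Pa.
Head loss h_f = ΔP/(ρg) = 2393/(1101·9.81) = 0.2215 m.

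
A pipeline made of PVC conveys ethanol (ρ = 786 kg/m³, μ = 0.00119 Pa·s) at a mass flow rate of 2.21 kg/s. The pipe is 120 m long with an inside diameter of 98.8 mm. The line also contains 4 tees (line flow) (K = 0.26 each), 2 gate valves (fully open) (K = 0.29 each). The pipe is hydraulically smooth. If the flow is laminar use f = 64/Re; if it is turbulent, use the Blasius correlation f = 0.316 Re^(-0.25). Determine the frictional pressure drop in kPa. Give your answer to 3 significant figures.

ΔP ≈ 1.72 kPa

A = πD²/4 = π(0.0988)²/4 = 0.007667 m²; mean velocity V = ṁ/(ρA) = 2.21/(786 · 0.007667) = 0.3667 m/s.
Reynolds number Re = ρVD/μ = 786 · 0.3667 · 0.0988 / 0.00119 = 2.393e+04.
Re > 4000 → turbulent. Smooth-pipe (Blasius): f = 0.316 Re^(-0.25) = 0.316/(2.393e+04)^0.25 = 0.02541.
Total minor-loss coefficient ΣK = 4·0.26 + 2·0.29 = 1.62.
ΔP = [f·L/D + ΣK]·(ρV²/2) = [0.02541·120/0.0988 + 1.62]·(786·0.3667²/2) = [30.86 + 1.62]·52.86 = 1717 Pa.
ΔP = 1717 Pa = 1.72 kPa.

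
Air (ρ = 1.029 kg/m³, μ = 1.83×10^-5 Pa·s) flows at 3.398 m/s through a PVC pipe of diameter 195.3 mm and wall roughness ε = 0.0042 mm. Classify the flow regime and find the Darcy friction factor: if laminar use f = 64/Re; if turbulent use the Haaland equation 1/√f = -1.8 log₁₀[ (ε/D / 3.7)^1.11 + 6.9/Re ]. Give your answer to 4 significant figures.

Re = ρVD/μ = 1.029·3.398·0.1953/1.83e-05 = 3.732e+04.
Re > 4000 → turbulent. ε/D = 4.2e-06/0.1953 = 2.15e-05; Haaland: 1/√f = -1.8 log₁₀[1.54e-06 + 0.000185] = 6.713, so f = 0.02219.

f ≈ 0.02219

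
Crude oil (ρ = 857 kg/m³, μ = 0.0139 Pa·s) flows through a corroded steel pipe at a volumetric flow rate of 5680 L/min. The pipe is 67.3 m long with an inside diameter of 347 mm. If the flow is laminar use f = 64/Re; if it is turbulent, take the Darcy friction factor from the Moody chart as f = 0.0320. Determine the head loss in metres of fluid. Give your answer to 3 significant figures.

Q = 5680 L/min = 5680/60000 = 0.09467 m³/s.
Cross-sectional area A = πD²/4 = π(0.347)²/4 = 0.09457 m²; mean velocity V = Q/A = 0.09467/0.09457 = 1.001 m/s.
Reynolds number Re = ρVD/μ = 857 · 1.001 · 0.347 / 0.0139 = 2.142e+04.
Re > 4000 → turbulent; use the Moody-chart value f = 0.0320.
Darcy-Weisbach: ΔP = f(L/D)(ρV²/2) = 0.032·(67.3/0.347)·(857·1.001²/2) = 0.032·193.9·429.4 = 2665 Pa.
Head loss h_f = ΔP/(ρg) = 2665/(857·9.81) = 0.317 m.

h_f ≈ 0.317 m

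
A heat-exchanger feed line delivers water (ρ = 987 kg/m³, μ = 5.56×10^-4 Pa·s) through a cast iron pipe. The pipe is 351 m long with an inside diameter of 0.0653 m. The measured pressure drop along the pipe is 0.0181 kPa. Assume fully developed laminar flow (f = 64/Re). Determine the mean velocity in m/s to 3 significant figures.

For laminar flow, f = 64/Re with Re = ρVD/μ, so Darcy-Weisbach reduces to ΔP = 32μLV/D². Solving for V: V = ΔP·D²/(32μL) = 18.1·(0.0653)²/(32·0.000556·351) = 0.01236 m/s.
Check: Re = ρVD/μ = 987·0.01236·0.0653/0.000556 = 1433 < 2300, so the laminar assumption holds.

V ≈ 0.0124 m/s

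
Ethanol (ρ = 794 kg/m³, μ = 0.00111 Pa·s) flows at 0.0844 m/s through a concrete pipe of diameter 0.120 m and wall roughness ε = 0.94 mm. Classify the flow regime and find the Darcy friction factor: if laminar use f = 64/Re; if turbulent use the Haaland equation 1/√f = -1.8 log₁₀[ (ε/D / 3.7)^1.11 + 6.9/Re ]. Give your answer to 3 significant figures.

f ≈ 0.0426

Re = ρVD/μ = 794·0.0844·0.12/0.00111 = 7245.
Re > 4000 → turbulent. ε/D = 0.00094/0.12 = 0.00783; Haaland: 1/√f = -1.8 log₁₀[0.00108 + 0.000952] = 4.847, so f = 0.04256.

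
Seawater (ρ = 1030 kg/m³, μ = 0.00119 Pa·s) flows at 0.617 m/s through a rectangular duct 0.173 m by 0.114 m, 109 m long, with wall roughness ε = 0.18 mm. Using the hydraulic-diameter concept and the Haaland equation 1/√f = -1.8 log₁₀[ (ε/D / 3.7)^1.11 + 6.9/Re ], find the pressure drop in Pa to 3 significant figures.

ΔP ≈ 3670 Pa

Hydraulic diameter D_h = 4A/P = 4·(0.173·0.114)/(2·(0.173+0.114)) = 0.07889/0.574 = 0.1374 m.
Re = ρVD_h/μ = 1030·0.617·0.1374/0.00119 = 7.34e+04.
ε/D_h = 0.00018/0.1374 = 0.00131; Haaland gives 1/√f = -1.8 log₁₀[0.000148+9.4e-05] = 6.51, so f = 0.0236.
ΔP = f(L/D_h)(ρV²/2) = 0.0236·109/0.1374·196.1 = 3669 Pa.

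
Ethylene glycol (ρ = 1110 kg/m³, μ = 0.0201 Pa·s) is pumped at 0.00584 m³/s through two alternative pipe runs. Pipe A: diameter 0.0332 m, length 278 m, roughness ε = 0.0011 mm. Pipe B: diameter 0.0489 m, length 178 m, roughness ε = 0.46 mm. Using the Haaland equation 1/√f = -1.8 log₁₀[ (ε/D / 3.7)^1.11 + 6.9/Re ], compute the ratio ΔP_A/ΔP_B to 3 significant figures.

ΔP_A/ΔP_B ≈ 7.30

Pipe A: V = Q/A = 0.00584/0.0008657 = 6.746 m/s; Re = 1.237e+04; ε/D = 3.31e-05; Haaland → f = 0.02919; ΔP_A = f(L/D)(ρV²/2) = 6.174e+06 Pa.
Pipe B: V = Q/A = 0.00584/0.001878 = 3.11 m/s; Re = 8397; ε/D = 0.00941; Haaland → f = 0.0433; ΔP_B = f(L/D)(ρV²/2) = 8.459e+05 Pa.
ΔP_A/ΔP_B = 6.174e+06/8.459e+05 = 7.30.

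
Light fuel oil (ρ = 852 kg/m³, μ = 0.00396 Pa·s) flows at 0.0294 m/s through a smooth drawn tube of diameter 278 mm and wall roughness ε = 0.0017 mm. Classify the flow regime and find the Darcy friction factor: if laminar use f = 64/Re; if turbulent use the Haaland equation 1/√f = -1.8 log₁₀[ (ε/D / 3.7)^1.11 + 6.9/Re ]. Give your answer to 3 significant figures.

Re = ρVD/μ = 852·0.0294·0.278/0.00396 = 1758.
Re < 2300 → laminar, so f = 64/Re = 0.0364 (roughness is irrelevant in laminar flow).

f ≈ 0.0364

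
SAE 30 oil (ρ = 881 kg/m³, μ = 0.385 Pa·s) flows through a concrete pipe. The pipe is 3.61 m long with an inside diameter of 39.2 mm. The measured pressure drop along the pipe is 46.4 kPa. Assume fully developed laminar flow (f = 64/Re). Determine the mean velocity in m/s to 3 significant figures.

V ≈ 1.60 m/s

For laminar flow, f = 64/Re with Re = ρVD/μ, so Darcy-Weisbach reduces to ΔP = 32μLV/D². Solving for V: V = ΔP·D²/(32μL) = 4.64e+04·(0.0392)²/(32·0.385·3.61) = 1.603 m/s.
Check: Re = ρVD/μ = 881·1.603·0.0392/0.385 = 143.8 < 2300, so the laminar assumption holds.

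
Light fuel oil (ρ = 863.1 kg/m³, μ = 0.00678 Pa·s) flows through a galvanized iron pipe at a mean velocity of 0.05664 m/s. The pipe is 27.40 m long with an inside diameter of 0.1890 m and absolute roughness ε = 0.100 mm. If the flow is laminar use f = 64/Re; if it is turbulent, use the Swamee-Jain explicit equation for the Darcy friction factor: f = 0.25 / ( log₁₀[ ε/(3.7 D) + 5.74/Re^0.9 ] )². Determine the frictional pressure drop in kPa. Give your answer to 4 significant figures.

ΔP ≈ 0.009426 kPa

Reynolds number Re = ρVD/μ = 863.1 · 0.05664 · 0.189 / 0.00678 = 1363.
Re < 2300 → laminar flow, so f = 64/Re = 64/1363 = 0.04696 (the turbulent correlation is not needed).
Darcy-Weisbach: ΔP = f(L/D)(ρV²/2) = 0.04696·(27.4/0.189)·(863.1·0.05664²/2) = 0.04696·145·1.384 = 9.426 Pa.
ΔP = 9.426 Pa = 0.009426 kPa.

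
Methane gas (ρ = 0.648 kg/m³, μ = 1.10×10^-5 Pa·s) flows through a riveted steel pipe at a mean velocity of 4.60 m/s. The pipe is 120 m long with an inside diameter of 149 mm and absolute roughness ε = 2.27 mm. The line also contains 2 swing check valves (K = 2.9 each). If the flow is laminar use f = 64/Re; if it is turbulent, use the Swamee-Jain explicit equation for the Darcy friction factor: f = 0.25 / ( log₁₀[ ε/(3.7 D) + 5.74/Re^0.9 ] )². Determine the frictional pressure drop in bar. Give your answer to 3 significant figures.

ΔP ≈ 0.00291 bar

Reynolds number Re = ρVD/μ = 0.648 · 4.6 · 0.149 / 1.1e-05 = 4.038e+04.
Re > 4000 → turbulent. Relative roughness ε/D = 0.00227/0.149 = 0.0152. Swamee-Jain: f = 0.25/(log₁₀[0.0152/3.7 + 5.74/4.038e+04^0.9])² = 0.25/(log₁₀[0.00412 + 0.000411])² = 0.25/(-2.344)² = 0.0455.
Total minor-loss coefficient ΣK = 2·2.9 = 5.8.
ΔP = [f·L/D + ΣK]·(ρV²/2) = [0.0455·120/0.149 + 5.8]·(0.648·4.6²/2) = [36.64 + 5.8]·6.856 = 291 Pa.
ΔP = 291 Pa = 0.00291 bar.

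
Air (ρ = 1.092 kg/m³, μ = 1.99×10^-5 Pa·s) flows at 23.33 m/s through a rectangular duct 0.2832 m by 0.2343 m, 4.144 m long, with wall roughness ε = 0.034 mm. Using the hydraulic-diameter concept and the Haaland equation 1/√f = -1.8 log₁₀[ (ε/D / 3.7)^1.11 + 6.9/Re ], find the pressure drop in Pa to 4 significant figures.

ΔP ≈ 73.64 Pa

Hydraulic diameter D_h = 4A/P = 4·(0.2832·0.2343)/(2·(0.2832+0.2343)) = 0.2654/1.035 = 0.2564 m.
Re = ρVD_h/μ = 1.092·23.33·0.2564/1.99e-05 = 3.283e+05.
ε/D_h = 3.4e-05/0.2564 = 0.000133; Haaland gives 1/√f = -1.8 log₁₀[1.16e-05+2.1e-05] = 8.075, so f = 0.01534.
ΔP = f(L/D_h)(ρV²/2) = 0.01534·4.144/0.2564·297.2 = 73.64 Pa.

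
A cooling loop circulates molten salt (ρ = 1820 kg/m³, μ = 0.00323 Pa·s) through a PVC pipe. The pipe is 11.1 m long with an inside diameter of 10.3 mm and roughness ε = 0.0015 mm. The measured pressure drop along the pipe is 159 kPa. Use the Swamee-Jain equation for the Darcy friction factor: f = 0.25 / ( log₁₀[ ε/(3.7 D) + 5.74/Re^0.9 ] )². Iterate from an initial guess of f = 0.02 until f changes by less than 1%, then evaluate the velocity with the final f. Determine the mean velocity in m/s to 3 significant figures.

Rearranging Darcy-Weisbach: V = √(2·ΔP·D/(f·L·ρ)). With ε/D = 1.5e-06/0.0103 = 0.000146, iterate starting from f = 0.02:
  f = 0.02 → V = √(2·1.59e+05·0.0103/(0.02·11.1·1820)) = 2.847 m/s; Re = ρVD/μ = 1.652e+04; f → 0.02743
  f = 0.02743 → V = 2.431 m/s; Re = 1.411e+04; f → 0.02854
  f = 0.02854 → V = 2.384 m/s; Re = 1.383e+04; f → 0.02868
Converged (Δf/f < 1%). With the final f = 0.02868: V = √(2·1.59e+05·0.0103/(0.02868·11.1·1820)) = 2.378 m/s.

V ≈ 2.38 m/s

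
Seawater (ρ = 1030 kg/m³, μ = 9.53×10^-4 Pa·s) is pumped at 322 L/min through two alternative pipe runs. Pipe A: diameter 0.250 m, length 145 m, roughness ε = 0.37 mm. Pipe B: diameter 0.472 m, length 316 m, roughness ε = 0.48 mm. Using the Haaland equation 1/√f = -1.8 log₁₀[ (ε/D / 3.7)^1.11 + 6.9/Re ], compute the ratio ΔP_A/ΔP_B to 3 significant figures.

Pipe A: V = Q/A = 0.005367/0.04909 = 0.1093 m/s; Re = 2.954e+04; ε/D = 0.00148; Haaland → f = 0.02678; ΔP_A = f(L/D)(ρV²/2) = 95.61 Pa.
Pipe B: V = Q/A = 0.005367/0.175 = 0.03067 m/s; Re = 1.565e+04; ε/D = 0.00102; Haaland → f = 0.02908; ΔP_B = f(L/D)(ρV²/2) = 9.433 Pa.
ΔP_A/ΔP_B = 95.61/9.433 = 10.1.

ΔP_A/ΔP_B ≈ 10.1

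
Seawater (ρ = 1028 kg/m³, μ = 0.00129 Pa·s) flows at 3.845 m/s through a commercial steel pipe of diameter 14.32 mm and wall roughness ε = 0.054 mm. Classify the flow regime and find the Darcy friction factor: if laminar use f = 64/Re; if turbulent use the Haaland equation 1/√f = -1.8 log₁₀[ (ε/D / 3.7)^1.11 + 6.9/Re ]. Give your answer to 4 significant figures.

Re = ρVD/μ = 1028·3.845·0.01432/0.00129 = 4.388e+04.
Re > 4000 → turbulent. ε/D = 5.4e-05/0.01432 = 0.00377; Haaland: 1/√f = -1.8 log₁₀[0.000478 + 0.000157] = 5.755, so f = 0.03019.

f ≈ 0.03019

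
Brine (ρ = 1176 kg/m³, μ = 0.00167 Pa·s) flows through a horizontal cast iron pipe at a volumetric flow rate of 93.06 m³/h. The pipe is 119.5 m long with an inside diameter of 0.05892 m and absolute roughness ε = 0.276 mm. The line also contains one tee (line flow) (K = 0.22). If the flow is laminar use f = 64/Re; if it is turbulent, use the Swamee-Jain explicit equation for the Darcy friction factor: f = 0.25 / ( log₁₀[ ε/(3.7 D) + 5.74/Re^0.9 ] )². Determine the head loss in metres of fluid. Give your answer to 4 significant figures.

h_f ≈ 281.1 m

Q = 93.06 m³/h = 93.06/3600 = 0.02585 m³/s.
Cross-sectional area A = πD²/4 = π(0.05892)²/4 = 0.002727 m²; mean velocity V = Q/A = 0.02585/0.002727 = 9.481 m/s.
Reynolds number Re = ρVD/μ = 1176 · 9.481 · 0.05892 / 0.00167 = 3.934e+05.
Re > 4000 → turbulent. Relative roughness ε/D = 0.000276/0.05892 = 0.00468. Swamee-Jain: f = 0.25/(log₁₀[0.00468/3.7 + 5.74/3.934e+05^0.9])² = 0.25/(log₁₀[0.00127 + 5.29e-05])² = 0.25/(-2.88)² = 0.03015.
Total minor-loss coefficient ΣK = 1·0.22 = 0.22.
ΔP = [f·L/D + ΣK]·(ρV²/2) = [0.03015·119.5/0.05892 + 0.22]·(1176·9.481²/2) = [61.14 + 0.22]·5.285e+04 = 3.243e+06 Pa.
Head loss h_f = ΔP/(ρg) = 3.243e+06/(1176·9.81) = 281.1 m.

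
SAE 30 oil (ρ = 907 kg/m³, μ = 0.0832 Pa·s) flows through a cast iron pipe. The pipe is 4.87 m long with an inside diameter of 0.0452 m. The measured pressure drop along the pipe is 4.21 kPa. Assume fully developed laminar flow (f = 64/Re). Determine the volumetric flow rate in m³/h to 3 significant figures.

Q ≈ 3.83 m³/h

For laminar flow, f = 64/Re with Re = ρVD/μ, so Darcy-Weisbach reduces to ΔP = 32μLV/D². Solving for V: V = ΔP·D²/(32μL) = 4210·(0.0452)²/(32·0.0832·4.87) = 0.6634 m/s.
Check: Re = ρVD/μ = 907·0.6634·0.0452/0.0832 = 326.9 < 2300, so the laminar assumption holds.
Q = V·A = 0.6634·(π/4·0.0452²) = 0.001064 m³/s = 3.83 m³/h.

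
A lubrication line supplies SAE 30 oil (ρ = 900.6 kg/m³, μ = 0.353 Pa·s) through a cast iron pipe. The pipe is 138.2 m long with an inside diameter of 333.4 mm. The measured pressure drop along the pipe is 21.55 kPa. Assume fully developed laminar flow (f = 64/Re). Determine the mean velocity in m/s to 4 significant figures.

For laminar flow, f = 64/Re with Re = ρVD/μ, so Darcy-Weisbach reduces to ΔP = 32μLV/D². Solving for V: V = ΔP·D²/(32μL) = 2.155e+04·(0.3334)²/(32·0.353·138.2) = 1.534 m/s.
Check: Re = ρVD/μ = 900.6·1.534·0.3334/0.353 = 1305 < 2300, so the laminar assumption holds.

V ≈ 1.534 m/s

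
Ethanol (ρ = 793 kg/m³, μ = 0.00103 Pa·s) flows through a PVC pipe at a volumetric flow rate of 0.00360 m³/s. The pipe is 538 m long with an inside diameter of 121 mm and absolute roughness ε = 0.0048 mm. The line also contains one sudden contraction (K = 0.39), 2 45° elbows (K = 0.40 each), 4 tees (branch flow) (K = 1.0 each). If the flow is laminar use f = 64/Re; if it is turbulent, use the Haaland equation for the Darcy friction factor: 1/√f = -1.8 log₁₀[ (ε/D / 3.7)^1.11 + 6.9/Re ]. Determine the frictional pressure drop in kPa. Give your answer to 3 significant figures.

ΔP ≈ 4.27 kPa

Cross-sectional area A = πD²/4 = π(0.121)²/4 = 0.0115 m²; mean velocity V = Q/A = 0.0036/0.0115 = 0.3131 m/s.
Reynolds number Re = ρVD/μ = 793 · 0.3131 · 0.121 / 0.00103 = 2.917e+04.
Re > 4000 → turbulent. Relative roughness ε/D = 4.8e-06/0.121 = 3.97e-05. Haaland: 1/√f = -1.8 log₁₀[(3.97e-05/3.7)^1.11 + 6.9/2.917e+04] = -1.8 log₁₀[3.04e-06 + 0.000237] = 6.517, so f = 0.02355.
Total minor-loss coefficient ΣK = 1·0.39 + 2·0.4 + 4·1 = 5.19.
ΔP = [f·L/D + ΣK]·(ρV²/2) = [0.02355·538/0.121 + 5.19]·(793·0.3131²/2) = [104.7 + 5.19]·38.86 = 4270 Pa.
ΔP = 4270 Pa = 4.27 kPa.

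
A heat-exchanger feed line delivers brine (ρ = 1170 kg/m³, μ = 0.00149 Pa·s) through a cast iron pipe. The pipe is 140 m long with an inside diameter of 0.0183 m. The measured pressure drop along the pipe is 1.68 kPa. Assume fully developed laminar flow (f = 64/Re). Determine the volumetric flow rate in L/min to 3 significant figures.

For laminar flow, f = 64/Re with Re = ρVD/μ, so Darcy-Weisbach reduces to ΔP = 32μLV/D². Solving for V: V = ΔP·D²/(32μL) = 1680·(0.0183)²/(32·0.00149·140) = 0.08428 m/s.
Check: Re = ρVD/μ = 1170·0.08428·0.0183/0.00149 = 1211 < 2300, so the laminar assumption holds.
Q = V·A = 0.08428·(π/4·0.0183²) = 2.217e-05 m³/s = 1.33 L/min.

Q ≈ 1.33 L/min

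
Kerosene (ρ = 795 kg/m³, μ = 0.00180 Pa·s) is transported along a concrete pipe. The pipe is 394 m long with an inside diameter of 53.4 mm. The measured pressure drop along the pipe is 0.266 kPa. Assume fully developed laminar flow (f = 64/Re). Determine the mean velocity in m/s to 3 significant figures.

V ≈ 0.0334 m/s

For laminar flow, f = 64/Re with Re = ρVD/μ, so Darcy-Weisbach reduces to ΔP = 32μLV/D². Solving for V: V = ΔP·D²/(32μL) = 266·(0.0534)²/(32·0.0018·394) = 0.03342 m/s.
Check: Re = ρVD/μ = 795·0.03342·0.0534/0.0018 = 788.3 < 2300, so the laminar assumption holds.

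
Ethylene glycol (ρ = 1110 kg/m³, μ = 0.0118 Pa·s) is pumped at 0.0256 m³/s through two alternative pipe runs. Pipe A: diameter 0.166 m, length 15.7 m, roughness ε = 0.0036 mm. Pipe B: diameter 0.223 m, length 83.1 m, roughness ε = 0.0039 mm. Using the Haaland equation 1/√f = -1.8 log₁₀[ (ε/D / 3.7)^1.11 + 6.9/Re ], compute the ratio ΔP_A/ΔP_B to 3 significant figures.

Pipe A: V = Q/A = 0.0256/0.02164 = 1.183 m/s; Re = 1.847e+04; ε/D = 2.17e-05; Haaland → f = 0.0263; ΔP_A = f(L/D)(ρV²/2) = 1931 Pa.
Pipe B: V = Q/A = 0.0256/0.03906 = 0.6555 m/s; Re = 1.375e+04; ε/D = 1.75e-05; Haaland → f = 0.02837; ΔP_B = f(L/D)(ρV²/2) = 2521 Pa.
ΔP_A/ΔP_B = 1931/2521 = 0.766.

ΔP_A/ΔP_B ≈ 0.766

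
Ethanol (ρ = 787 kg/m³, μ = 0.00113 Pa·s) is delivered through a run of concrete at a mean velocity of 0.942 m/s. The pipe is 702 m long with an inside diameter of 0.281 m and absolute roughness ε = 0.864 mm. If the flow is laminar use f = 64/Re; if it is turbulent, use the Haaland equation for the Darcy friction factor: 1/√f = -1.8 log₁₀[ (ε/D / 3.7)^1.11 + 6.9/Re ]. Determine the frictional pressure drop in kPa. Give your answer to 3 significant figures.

Reynolds number Re = ρVD/μ = 787 · 0.942 · 0.281 / 0.00113 = 1.844e+05.
Re > 4000 → turbulent. Relative roughness ε/D = 0.000864/0.281 = 0.00307. Haaland: 1/√f = -1.8 log₁₀[(0.00307/3.7)^1.11 + 6.9/1.844e+05] = -1.8 log₁₀[0.000381 + 3.74e-05] = 6.081, so f = 0.02704.
Darcy-Weisbach: ΔP = f(L/D)(ρV²/2) = 0.02704·(702/0.281)·(787·0.942²/2) = 0.02704·2498·349.2 = 2.359e+04 Pa.
ΔP = 2.359e+04 Pa = 23.6 kPa.

ΔP ≈ 23.6 kPa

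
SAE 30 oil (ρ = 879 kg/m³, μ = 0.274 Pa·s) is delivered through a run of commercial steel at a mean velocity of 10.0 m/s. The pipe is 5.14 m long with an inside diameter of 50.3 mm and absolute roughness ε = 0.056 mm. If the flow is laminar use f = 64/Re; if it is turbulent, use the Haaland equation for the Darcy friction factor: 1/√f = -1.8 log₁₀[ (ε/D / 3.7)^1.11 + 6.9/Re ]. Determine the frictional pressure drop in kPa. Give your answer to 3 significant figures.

ΔP ≈ 178 kPa

Reynolds number Re = ρVD/μ = 879 · 10 · 0.0503 / 0.274 = 1614.
Re < 2300 → laminar flow, so f = 64/Re = 64/1614 = 0.03966 (the turbulent correlation is not needed).
Darcy-Weisbach: ΔP = f(L/D)(ρV²/2) = 0.03966·(5.14/0.0503)·(879·10²/2) = 0.03966·102.2·4.395e+04 = 1.781e+05 Pa.
ΔP = 1.781e+05 Pa = 178 kPa.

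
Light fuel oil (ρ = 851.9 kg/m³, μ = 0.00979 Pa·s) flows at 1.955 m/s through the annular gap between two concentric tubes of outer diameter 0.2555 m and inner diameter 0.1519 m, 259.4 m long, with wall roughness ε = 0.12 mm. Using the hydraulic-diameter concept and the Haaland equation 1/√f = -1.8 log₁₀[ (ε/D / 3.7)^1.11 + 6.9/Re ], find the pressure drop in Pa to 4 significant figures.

Hydraulic diameter D_h = 4A/P = D_o - D_i = 0.2555 - 0.1519 = 0.1036 m.
Re = ρVD_h/μ = 851.9·1.955·0.1036/0.00979 = 1.762e+04.
ε/D_h = 0.00012/0.1036 = 0.00116; Haaland gives 1/√f = -1.8 log₁₀[0.000129+0.000392] = 5.911, so f = 0.02862.
ΔP = f(L/D_h)(ρV²/2) = 0.02862·259.4/0.1036·1628 = 1.167e+05 Pa.

ΔP ≈ 116700 Pa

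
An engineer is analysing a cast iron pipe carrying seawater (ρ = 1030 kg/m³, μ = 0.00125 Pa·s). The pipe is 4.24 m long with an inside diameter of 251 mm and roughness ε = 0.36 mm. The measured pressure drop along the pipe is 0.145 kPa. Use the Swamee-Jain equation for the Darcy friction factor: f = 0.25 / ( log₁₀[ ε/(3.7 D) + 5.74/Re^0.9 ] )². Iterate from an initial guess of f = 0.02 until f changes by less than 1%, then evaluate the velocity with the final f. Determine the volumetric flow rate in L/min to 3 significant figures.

Rearranging Darcy-Weisbach: V = √(2·ΔP·D/(f·L·ρ)). With ε/D = 0.00036/0.251 = 0.00143, iterate starting from f = 0.02:
  f = 0.02 → V = √(2·145·0.251/(0.02·4.24·1030)) = 0.9129 m/s; Re = ρVD/μ = 1.888e+05; f → 0.02282
  f = 0.02282 → V = 0.8546 m/s; Re = 1.767e+05; f → 0.0229
Converged (Δf/f < 1%). With the final f = 0.0229: V = √(2·145·0.251/(0.0229·4.24·1030)) = 0.8532 m/s.
Q = V·A = 0.8532·(π/4·0.251²) = 0.04222 m³/s = 2530 L/min.

Q ≈ 2530 L/min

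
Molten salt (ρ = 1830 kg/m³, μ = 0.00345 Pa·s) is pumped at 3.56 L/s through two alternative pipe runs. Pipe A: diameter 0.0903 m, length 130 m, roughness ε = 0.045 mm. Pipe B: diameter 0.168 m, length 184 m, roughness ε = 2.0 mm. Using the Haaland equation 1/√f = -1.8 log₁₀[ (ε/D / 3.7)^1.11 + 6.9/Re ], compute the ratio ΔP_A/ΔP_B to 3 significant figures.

Pipe A: V = Q/A = 0.00356/0.006404 = 0.5559 m/s; Re = 2.663e+04; ε/D = 0.000498; Haaland → f = 0.02506; ΔP_A = f(L/D)(ρV²/2) = 1.02e+04 Pa.
Pipe B: V = Q/A = 0.00356/0.02217 = 0.1606 m/s; Re = 1.431e+04; ε/D = 0.0119; Haaland → f = 0.04366; ΔP_B = f(L/D)(ρV²/2) = 1128 Pa.
ΔP_A/ΔP_B = 1.02e+04/1128 = 9.04.

ΔP_A/ΔP_B ≈ 9.04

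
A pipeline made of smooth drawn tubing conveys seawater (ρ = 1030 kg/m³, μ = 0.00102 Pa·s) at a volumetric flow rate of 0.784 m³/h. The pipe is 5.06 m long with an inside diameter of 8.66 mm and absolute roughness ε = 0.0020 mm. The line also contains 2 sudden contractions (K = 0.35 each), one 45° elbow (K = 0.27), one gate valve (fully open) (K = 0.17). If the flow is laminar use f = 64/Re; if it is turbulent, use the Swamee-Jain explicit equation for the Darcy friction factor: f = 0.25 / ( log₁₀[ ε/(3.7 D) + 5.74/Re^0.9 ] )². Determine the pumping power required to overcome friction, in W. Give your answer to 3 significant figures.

Q = 0.784 m³/h = 0.784/3600 = 0.0002178 m³/s.
Cross-sectional area A = πD²/4 = π(0.00866)²/4 = 5.89e-05 m²; mean velocity V = Q/A = 0.0002178/5.89e-05 = 3.697 m/s.
Reynolds number Re = ρVD/μ = 1030 · 3.697 · 0.00866 / 0.00102 = 3.233e+04.
Re > 4000 → turbulent. Relative roughness ε/D = 2e-06/0.00866 = 0.000231. Swamee-Jain: f = 0.25/(log₁₀[0.000231/3.7 + 5.74/3.233e+04^0.9])² = 0.25/(log₁₀[6.24e-05 + 0.000501])² = 0.25/(-3.249)² = 0.02369.
Total minor-loss coefficient ΣK = 2·0.35 + 1·0.27 + 1·0.17 = 1.14.
ΔP = [f·L/D + ΣK]·(ρV²/2) = [0.02369·5.06/0.00866 + 1.14]·(1030·3.697²/2) = [13.84 + 1.14]·7040 = 1.055e+05 Pa.
Pumping power P = QΔP = 0.0002178·1.055e+05 = 22.97 W = 23.0 W.

P ≈ 23.0 W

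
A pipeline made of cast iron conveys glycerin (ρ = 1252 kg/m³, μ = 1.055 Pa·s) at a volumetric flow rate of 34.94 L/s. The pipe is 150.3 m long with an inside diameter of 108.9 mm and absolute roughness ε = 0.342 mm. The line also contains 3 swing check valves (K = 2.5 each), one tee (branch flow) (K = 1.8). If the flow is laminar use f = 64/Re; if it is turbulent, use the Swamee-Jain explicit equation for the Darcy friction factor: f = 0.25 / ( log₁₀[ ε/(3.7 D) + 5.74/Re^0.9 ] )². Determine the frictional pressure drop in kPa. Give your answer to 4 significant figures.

Q = 34.94 L/s = 34.94/1000 = 0.03494 m³/s.
Cross-sectional area A = πD²/4 = π(0.1089)²/4 = 0.009314 m²; mean velocity V = Q/A = 0.03494/0.009314 = 3.751 m/s.
Reynolds number Re = ρVD/μ = 1252 · 3.751 · 0.1089 / 1.05 = 484.8.
Re < 2300 → laminar flow, so f = 64/Re = 64/484.8 = 0.132 (the turbulent correlation is not needed).
Total minor-loss coefficient ΣK = 3·2.5 + 1·1.8 = 9.3.
ΔP = [f·L/D + ΣK]·(ρV²/2) = [0.132·150.3/0.1089 + 9.3]·(1252·3.751²/2) = [182.2 + 9.3]·8809 = 1.687e+06 Pa.
ΔP = 1.687e+06 Pa = 1687 kPa.

ΔP ≈ 1687 kPa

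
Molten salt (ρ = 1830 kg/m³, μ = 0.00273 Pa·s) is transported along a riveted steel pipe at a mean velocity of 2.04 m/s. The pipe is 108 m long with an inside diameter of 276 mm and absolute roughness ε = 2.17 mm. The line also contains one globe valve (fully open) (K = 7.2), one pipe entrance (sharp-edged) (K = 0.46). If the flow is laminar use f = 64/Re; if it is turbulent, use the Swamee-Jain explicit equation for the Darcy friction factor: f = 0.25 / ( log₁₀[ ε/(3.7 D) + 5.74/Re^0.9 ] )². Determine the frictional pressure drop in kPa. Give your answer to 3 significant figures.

ΔP ≈ 81.8 kPa

Reynolds number Re = ρVD/μ = 1830 · 2.04 · 0.276 / 0.00273 = 3.774e+05.
Re > 4000 → turbulent. Relative roughness ε/D = 0.00217/0.276 = 0.00786. Swamee-Jain: f = 0.25/(log₁₀[0.00786/3.7 + 5.74/3.774e+05^0.9])² = 0.25/(log₁₀[0.00212 + 5.49e-05])² = 0.25/(-2.662)² = 0.03529.
Total minor-loss coefficient ΣK = 1·7.2 + 1·0.46 = 7.66.
ΔP = [f·L/D + ΣK]·(ρV²/2) = [0.03529·108/0.276 + 7.66]·(1830·2.04²/2) = [13.81 + 7.66]·3808 = 8.175e+04 Pa.
ΔP = 8.175e+04 Pa = 81.8 kPa.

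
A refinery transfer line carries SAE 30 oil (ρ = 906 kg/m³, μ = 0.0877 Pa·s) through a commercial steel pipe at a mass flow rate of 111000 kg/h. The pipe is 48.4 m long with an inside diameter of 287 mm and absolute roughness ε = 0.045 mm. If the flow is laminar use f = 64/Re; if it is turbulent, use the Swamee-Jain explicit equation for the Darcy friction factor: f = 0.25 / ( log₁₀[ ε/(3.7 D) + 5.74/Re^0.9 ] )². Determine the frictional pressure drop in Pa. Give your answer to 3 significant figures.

ΔP ≈ 868 Pa

ṁ = 111000 kg/h = 111000/3600 = 30.83 kg/s.
A = πD²/4 = π(0.287)²/4 = 0.06469 m²; mean velocity V = ṁ/(ρA) = 30.83/(906 · 0.06469) = 0.5261 m/s.
Reynolds number Re = ρVD/μ = 906 · 0.5261 · 0.287 / 0.0877 = 1560.
Re < 2300 → laminar flow, so f = 64/Re = 64/1560 = 0.04103 (the turbulent correlation is not needed).
Darcy-Weisbach: ΔP = f(L/D)(ρV²/2) = 0.04103·(48.4/0.287)·(906·0.5261²/2) = 0.04103·168.6·125.4 = 867.5 Pa.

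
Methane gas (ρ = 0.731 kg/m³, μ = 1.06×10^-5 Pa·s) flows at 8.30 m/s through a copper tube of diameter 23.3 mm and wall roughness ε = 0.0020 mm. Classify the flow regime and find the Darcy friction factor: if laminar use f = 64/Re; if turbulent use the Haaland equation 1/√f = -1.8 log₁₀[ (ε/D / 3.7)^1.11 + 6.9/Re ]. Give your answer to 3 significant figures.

Re = ρVD/μ = 0.731·8.3·0.0233/1.06e-05 = 1.334e+04.
Re > 4000 → turbulent. ε/D = 2e-06/0.0233 = 8.58e-05; Haaland: 1/√f = -1.8 log₁₀[7.17e-06 + 0.000517] = 5.904, so f = 0.02868.

f ≈ 0.0287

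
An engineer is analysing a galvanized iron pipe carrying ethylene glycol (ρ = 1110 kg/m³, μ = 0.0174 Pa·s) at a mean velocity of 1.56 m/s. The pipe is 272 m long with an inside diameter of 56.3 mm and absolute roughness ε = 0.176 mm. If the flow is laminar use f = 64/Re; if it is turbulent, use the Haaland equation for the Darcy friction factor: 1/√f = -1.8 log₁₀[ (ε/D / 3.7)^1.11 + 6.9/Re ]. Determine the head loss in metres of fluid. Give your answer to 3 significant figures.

h_f ≈ 23.7 m

Reynolds number Re = ρVD/μ = 1110 · 1.56 · 0.0563 / 0.0174 = 5603.
Re > 4000 → turbulent. Relative roughness ε/D = 0.000176/0.0563 = 0.00313. Haaland: 1/√f = -1.8 log₁₀[(0.00313/3.7)^1.11 + 6.9/5603] = -1.8 log₁₀[0.000388 + 0.00123] = 5.023, so f = 0.03963.
Darcy-Weisbach: ΔP = f(L/D)(ρV²/2) = 0.03963·(272/0.0563)·(1110·1.56²/2) = 0.03963·4831·1351 = 2.586e+05 Pa.
Head loss h_f = ΔP/(ρg) = 2.586e+05/(1110·9.81) = 23.7 m.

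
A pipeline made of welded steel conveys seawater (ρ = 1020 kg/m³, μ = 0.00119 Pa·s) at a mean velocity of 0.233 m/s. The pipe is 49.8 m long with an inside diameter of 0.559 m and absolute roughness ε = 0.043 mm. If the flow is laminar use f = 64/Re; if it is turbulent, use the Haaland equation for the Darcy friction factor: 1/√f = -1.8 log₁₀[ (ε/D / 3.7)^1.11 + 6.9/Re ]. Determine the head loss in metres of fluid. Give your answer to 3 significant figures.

Reynolds number Re = ρVD/μ = 1020 · 0.233 · 0.559 / 0.00119 = 1.116e+05.
Re > 4000 → turbulent. Relative roughness ε/D = 4.3e-05/0.559 = 7.69e-05. Haaland: 1/√f = -1.8 log₁₀[(7.69e-05/3.7)^1.11 + 6.9/1.116e+05] = -1.8 log₁₀[6.35e-06 + 6.18e-05] = 7.5, so f = 0.01778.
Darcy-Weisbach: ΔP = f(L/D)(ρV²/2) = 0.01778·(49.8/0.559)·(1020·0.233²/2) = 0.01778·89.09·27.69 = 43.85 Pa.
Head loss h_f = ΔP/(ρg) = 43.85/(1020·9.81) = 0.00438 m.

h_f ≈ 0.00438 m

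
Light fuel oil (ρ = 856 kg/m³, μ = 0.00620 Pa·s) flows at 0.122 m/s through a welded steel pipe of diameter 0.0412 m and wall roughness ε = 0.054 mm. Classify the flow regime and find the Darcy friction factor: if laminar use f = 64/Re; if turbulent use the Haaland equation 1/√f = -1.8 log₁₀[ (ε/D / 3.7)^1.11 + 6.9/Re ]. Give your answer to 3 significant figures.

Re = ρVD/μ = 856·0.122·0.0412/0.0062 = 694.
Re < 2300 → laminar, so f = 64/Re = 0.09222 (roughness is irrelevant in laminar flow).

f ≈ 0.0922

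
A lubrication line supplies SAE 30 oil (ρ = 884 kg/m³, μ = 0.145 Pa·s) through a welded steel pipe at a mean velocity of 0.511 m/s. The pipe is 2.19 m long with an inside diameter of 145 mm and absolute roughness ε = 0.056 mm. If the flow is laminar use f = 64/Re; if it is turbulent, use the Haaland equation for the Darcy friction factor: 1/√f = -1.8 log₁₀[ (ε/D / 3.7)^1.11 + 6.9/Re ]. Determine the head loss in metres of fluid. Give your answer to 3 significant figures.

h_f ≈ 0.0285 m

Reynolds number Re = ρVD/μ = 884 · 0.511 · 0.145 / 0.145 = 451.7.
Re < 2300 → laminar flow, so f = 64/Re = 64/451.7 = 0.1417 (the turbulent correlation is not needed).
Darcy-Weisbach: ΔP = f(L/D)(ρV²/2) = 0.1417·(2.19/0.145)·(884·0.511²/2) = 0.1417·15.1·115.4 = 247 Pa.
Head loss h_f = ΔP/(ρg) = 247/(884·9.81) = 0.0285 m.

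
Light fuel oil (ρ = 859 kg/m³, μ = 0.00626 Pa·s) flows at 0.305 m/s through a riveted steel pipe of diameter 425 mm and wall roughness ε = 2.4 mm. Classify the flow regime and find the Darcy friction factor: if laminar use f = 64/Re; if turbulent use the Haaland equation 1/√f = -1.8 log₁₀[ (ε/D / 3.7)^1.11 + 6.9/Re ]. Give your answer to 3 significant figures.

f ≈ 0.0356

Re = ρVD/μ = 859·0.305·0.425/0.00626 = 1.779e+04.
Re > 4000 → turbulent. ε/D = 0.0024/0.425 = 0.00565; Haaland: 1/√f = -1.8 log₁₀[0.000748 + 0.000388] = 5.3, so f = 0.03559.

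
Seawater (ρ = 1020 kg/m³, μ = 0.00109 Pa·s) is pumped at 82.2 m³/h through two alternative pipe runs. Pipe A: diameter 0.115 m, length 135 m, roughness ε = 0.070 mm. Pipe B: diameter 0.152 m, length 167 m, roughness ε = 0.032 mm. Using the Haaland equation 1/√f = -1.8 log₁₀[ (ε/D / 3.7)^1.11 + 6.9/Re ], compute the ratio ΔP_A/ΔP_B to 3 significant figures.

ΔP_A/ΔP_B ≈ 3.60

Pipe A: V = Q/A = 0.02283/0.01039 = 2.198 m/s; Re = 2.366e+05; ε/D = 0.000609; Haaland → f = 0.01896; ΔP_A = f(L/D)(ρV²/2) = 5.485e+04 Pa.
Pipe B: V = Q/A = 0.02283/0.01815 = 1.258 m/s; Re = 1.79e+05; ε/D = 0.000211; Haaland → f = 0.01719; ΔP_B = f(L/D)(ρV²/2) = 1.525e+04 Pa.
ΔP_A/ΔP_B = 5.485e+04/1.525e+04 = 3.60.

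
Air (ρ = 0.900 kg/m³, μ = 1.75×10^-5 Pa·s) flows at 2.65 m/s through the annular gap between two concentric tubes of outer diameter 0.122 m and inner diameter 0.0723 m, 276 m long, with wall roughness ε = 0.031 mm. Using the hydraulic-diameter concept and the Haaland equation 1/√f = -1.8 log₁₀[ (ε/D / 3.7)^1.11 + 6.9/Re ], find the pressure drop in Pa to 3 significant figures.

ΔP ≈ 616 Pa

Hydraulic diameter D_h = 4A/P = D_o - D_i = 0.122 - 0.0723 = 0.0497 m.
Re = ρVD_h/μ = 0.9·2.65·0.0497/1.75e-05 = 6773.
ε/D_h = 3.1e-05/0.0497 = 0.000624; Haaland gives 1/√f = -1.8 log₁₀[6.48e-05+0.00102] = 5.337, so f = 0.0351.
ΔP = f(L/D_h)(ρV²/2) = 0.0351·276/0.0497·3.16 = 616 Pa.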